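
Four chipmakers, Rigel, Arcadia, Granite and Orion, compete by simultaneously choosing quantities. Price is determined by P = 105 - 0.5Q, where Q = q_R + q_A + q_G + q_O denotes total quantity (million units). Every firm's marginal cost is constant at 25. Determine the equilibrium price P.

41

A representative firm's profit is π_i = q_i(105 - 0.5Q) - 25q_i.
Setting ∂π_i/∂q_i = 0 with rivals' quantities fixed: 80 - q_i - (1/2)·Σ_{j≠i} q_j = 0.
By symmetry each firm produces the same amount; substituting Σ_{j≠i} q_j = 3q_i yields q_i = 80/(5/2) = 32.
Total output Q = 128, so price P = 105 - (1/2)·128 = 41.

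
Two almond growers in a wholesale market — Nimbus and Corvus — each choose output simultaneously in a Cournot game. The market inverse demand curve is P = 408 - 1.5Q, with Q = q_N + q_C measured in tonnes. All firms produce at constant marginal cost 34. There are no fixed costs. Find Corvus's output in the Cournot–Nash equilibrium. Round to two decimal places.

83.11

Each firm earns π_i = (408 - 1.5Q)q_i - 34q_i.
First-order condition (treating rivals' output as given): 374 - 3q_i - (3/2)q_j = 0.
With identical firms every q_j equals q_i, so q_j = q_i and 374 = (9/2)q_i, giving q_i = 748/9.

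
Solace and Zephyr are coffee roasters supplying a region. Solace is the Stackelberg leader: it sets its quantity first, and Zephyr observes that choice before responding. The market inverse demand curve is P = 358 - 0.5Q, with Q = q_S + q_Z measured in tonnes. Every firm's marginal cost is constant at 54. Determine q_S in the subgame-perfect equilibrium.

304

The follower Zephyr best-responds to any q_S: π_Z = (358 - 0.5Q)q_Z - 54q_Z.
∂π_Z/∂q_Z = 304 - (1/2)q_S - q_Z = 0 gives the reaction function q_Z = (304 - (1/2)q_S).
The leader anticipates this reaction. Substituting into P = 358 - 0.5Q gives P = 206 - (1/4)q_S, so π_S = (206 - (1/4)q_S)q_S - 54q_S.
The leader's first-order condition 152 - (1/2)q_S = 0 yields q_S = 304.
Then q_Z = (304 - (1/2)·304) = 152.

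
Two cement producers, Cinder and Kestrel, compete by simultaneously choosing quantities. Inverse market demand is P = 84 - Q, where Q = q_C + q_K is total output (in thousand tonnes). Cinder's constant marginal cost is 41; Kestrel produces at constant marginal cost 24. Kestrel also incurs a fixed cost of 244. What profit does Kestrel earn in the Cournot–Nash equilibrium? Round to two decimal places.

414.78

Cinder's profit: π_C = (84 - Q)q_C - (41q_C). Setting ∂π_C/∂q_C = 0: 43 - 2q_C - (q_K) = 0.
Kestrel's first-order condition: 60 - 2q_K - (q_C) = 0.
Best responses: q_C = (43 - q_K)/2, q_K = (60 - q_C)/2.
Substituting one into the other gives q_C = 26/3 and q_K = 77/3.
Price P = 84 - 103/3 = 149/3.
Kestrel's profit: (149/3 - 24)·(77/3) - 244 = 414.7778.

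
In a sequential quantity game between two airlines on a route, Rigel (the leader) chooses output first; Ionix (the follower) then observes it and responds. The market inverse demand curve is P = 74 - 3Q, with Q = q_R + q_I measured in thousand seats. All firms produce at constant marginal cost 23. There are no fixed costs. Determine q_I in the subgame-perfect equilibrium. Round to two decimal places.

4.25

Solve by backward induction. Given q_R, the follower Ionix maximises π_I = (74 - 3q_R - 3q_I)q_I - 23q_I.
Follower FOC: 51 - 3q_R - 6q_I = 0, so q_I(q_R) = (51 - 3q_R)/6.
Rigel substitutes q_I(q_R) into its own profit: π_R = q_R(74 - 3q_R - (51 - 3q_R)/2) - 23q_R = (97/2 - (3/2)q_R)q_R - 23q_R.
Maximising: ∂π_R/∂q_R = 51/2 - 3q_R = 0, giving q_R = 17/2.
Then q_I = (51 - 3·(17/2))/6 = 17/4.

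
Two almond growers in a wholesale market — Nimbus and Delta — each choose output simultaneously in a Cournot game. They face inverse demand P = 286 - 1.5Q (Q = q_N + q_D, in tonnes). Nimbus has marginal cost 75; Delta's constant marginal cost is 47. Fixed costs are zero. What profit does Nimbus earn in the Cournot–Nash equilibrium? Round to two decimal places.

Nimbus's profit: π_N = (286 - 1.5Q)q_N - (75q_N). Setting ∂π_N/∂q_N = 0: 211 - 3q_N - (3/2)(q_D) = 0.
Delta's first-order condition: 239 - 3q_D - (3/2)(q_N) = 0.
Best responses: q_N = (211 - (3/2)q_D)/3, q_D = (239 - (3/2)q_N)/3.
Substituting one into the other gives q_N = 122/3 and q_D = 178/3.
Price P = 286 - (3/2)·100 = 136.
Nimbus's profit: (136 - 75)·(122/3) = 2480.6667.

2480.67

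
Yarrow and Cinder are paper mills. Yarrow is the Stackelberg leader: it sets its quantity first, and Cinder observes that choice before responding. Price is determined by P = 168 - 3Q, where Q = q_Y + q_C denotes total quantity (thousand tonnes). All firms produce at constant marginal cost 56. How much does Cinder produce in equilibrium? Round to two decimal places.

9.33

The follower Cinder best-responds to any q_Y: π_C = (168 - 3Q)q_C - 56q_C.
∂π_C/∂q_C = 112 - 3q_Y - 6q_C = 0 gives the reaction function q_C = (112 - 3q_Y)/6.
Yarrow substitutes q_C(q_Y) into its own profit: π_Y = q_Y(168 - 3q_Y - (112 - 3q_Y)/2) - 56q_Y = (112 - (3/2)q_Y)q_Y - 56q_Y.
Maximising: ∂π_Y/∂q_Y = 56 - 3q_Y = 0, giving q_Y = 56/3.
Then q_C = (112 - 3·(56/3))/6 = 28/3.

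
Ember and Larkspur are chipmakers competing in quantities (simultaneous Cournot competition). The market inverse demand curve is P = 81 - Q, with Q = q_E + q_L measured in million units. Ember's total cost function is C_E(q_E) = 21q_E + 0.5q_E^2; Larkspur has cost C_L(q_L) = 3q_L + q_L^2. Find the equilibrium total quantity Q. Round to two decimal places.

Ember's profit: π_E = (81 - Q)q_E - (21q_E + (1/2)q_E²). Setting ∂π_E/∂q_E = 0: 60 - 3q_E - (q_L) = 0.
Larkspur's first-order condition: 78 - 4q_L - (q_E) = 0.
So q_E = (60 - q_L)/3 and q_L = (78 - q_E)/4.
Substituting one into the other gives q_E = 162/11 and q_L = 174/11.
Total output Q = 162/11 + 174/11 = 336/11.

30.55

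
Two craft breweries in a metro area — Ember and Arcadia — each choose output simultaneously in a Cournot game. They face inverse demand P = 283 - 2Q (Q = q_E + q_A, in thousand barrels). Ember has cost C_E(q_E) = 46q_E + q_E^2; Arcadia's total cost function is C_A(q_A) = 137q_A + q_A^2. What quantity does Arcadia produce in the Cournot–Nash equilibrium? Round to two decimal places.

12.56

Ember's profit: π_E = (283 - 2Q)q_E - (46q_E + q_E²). Setting ∂π_E/∂q_E = 0: 237 - 6q_E - 2(q_A) = 0.
Arcadia's first-order condition: 146 - 6q_A - 2(q_E) = 0.
Rearranging gives the reaction functions q_E = (237 - 2q_A)/6 and q_A = (146 - 2q_E)/6.
Substituting one into the other gives q_E = 565/16 and q_A = 201/16.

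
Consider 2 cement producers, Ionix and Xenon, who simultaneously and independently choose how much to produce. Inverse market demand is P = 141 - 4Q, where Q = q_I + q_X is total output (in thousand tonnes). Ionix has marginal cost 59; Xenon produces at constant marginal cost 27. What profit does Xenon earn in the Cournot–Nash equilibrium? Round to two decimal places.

Ionix's profit: π_I = (141 - 4Q)q_I - (59q_I). Setting ∂π_I/∂q_I = 0: 82 - 8q_I - 4(q_X) = 0.
Xenon's profit: π_X = (141 - 4Q)q_X - (27q_X). Setting ∂π_X/∂q_X = 0: 114 - 8q_X - 4(q_I) = 0.
Rearranging gives the reaction functions q_I = (82 - 4q_X)/8 and q_X = (114 - 4q_I)/8.
Substituting one into the other gives q_I = 25/6 and q_X = 73/6.
Price P = 141 - 4·(49/3) = 227/3.
Xenon's profit: (227/3 - 27)·(73/6) = 592.1111.

592.11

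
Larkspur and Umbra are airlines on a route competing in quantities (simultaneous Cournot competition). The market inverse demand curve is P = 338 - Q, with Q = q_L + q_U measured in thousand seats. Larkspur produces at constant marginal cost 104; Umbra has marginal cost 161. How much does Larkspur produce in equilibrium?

97

Larkspur's profit: π_L = (338 - Q)q_L - (104q_L). Setting ∂π_L/∂q_L = 0: 234 - 2q_L - (q_U) = 0.
Umbra's profit: π_U = (338 - Q)q_U - (161q_U). Setting ∂π_U/∂q_U = 0: 177 - 2q_U - (q_L) = 0.
Rearranging gives the reaction functions q_L = (234 - q_U)/2 and q_U = (177 - q_L)/2.
Substituting one into the other gives q_L = 97 and q_U = 40.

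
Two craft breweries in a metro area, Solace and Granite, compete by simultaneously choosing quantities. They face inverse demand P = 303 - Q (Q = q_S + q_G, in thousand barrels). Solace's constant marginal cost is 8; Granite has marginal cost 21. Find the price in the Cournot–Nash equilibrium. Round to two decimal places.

Solace's profit: π_S = (303 - Q)q_S - (8q_S). Setting ∂π_S/∂q_S = 0: 295 - 2q_S - (q_G) = 0.
Granite's profit: π_G = (303 - Q)q_G - (21q_G). Setting ∂π_G/∂q_G = 0: 282 - 2q_G - (q_S) = 0.
Rearranging gives the reaction functions q_S = (295 - q_G)/2 and q_G = (282 - q_S)/2.
Solving the pair: q_S = 308/3, q_G = 269/3.
Total output Q = 577/3, so price P = 303 - 577/3 = 332/3.

110.67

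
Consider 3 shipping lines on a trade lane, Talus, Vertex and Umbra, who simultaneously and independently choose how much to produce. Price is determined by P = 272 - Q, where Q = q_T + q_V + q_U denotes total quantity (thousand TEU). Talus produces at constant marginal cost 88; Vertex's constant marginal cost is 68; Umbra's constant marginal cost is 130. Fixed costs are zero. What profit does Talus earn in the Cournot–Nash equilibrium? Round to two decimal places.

2652.25

Talus's profit: π_T = (272 - Q)q_T - (88q_T). Setting ∂π_T/∂q_T = 0: 184 - 2q_T - (q_V + q_U) = 0.
Vertex's profit: π_V = (272 - Q)q_V - (68q_V). Setting ∂π_V/∂q_V = 0: 204 - 2q_V - (q_T + q_U) = 0.
Umbra's profit: π_U = (272 - Q)q_U - (130q_U). Setting ∂π_U/∂q_U = 0: 142 - 2q_U - (q_T + q_V) = 0.
Summing all 3 equations gives 530 − 4Q = 0, hence Q = 265/2.
Back-substituting: q_T = (184 − 265/2) = 103/2, q_V = (204 − 265/2) = 143/2, q_U = (142 − 265/2) = 19/2.
Price P = 272 - 265/2 = 279/2.
Talus's profit: (279/2 - 88)·(103/2) = 2652.2500.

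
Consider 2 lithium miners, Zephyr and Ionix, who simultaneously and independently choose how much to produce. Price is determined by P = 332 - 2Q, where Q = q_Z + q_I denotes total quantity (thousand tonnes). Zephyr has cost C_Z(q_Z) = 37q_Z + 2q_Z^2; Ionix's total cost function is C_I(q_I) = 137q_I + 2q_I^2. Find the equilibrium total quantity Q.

49

Zephyr's profit: π_Z = (332 - 2Q)q_Z - (37q_Z + 2q_Z²). Setting ∂π_Z/∂q_Z = 0: 295 - 8q_Z - 2(q_I) = 0.
Ionix's first-order condition: 195 - 8q_I - 2(q_Z) = 0.
Best responses: q_Z = (295 - 2q_I)/8, q_I = (195 - 2q_Z)/8.
Solving the pair: q_Z = 197/6, q_I = 97/6.
Total output Q = 197/6 + 97/6 = 49.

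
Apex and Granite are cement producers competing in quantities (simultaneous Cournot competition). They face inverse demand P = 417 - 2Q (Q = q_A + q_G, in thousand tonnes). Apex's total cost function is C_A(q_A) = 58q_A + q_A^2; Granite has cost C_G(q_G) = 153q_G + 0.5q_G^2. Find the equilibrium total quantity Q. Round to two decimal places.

Apex's profit: π_A = (417 - 2Q)q_A - (58q_A + q_A²). Setting ∂π_A/∂q_A = 0: 359 - 6q_A - 2(q_G) = 0.
Granite's profit: π_G = (417 - 2Q)q_G - (153q_G + (1/2)q_G²). Setting ∂π_G/∂q_G = 0: 264 - 5q_G - 2(q_A) = 0.
Rearranging gives the reaction functions q_A = (359 - 2q_G)/6 and q_G = (264 - 2q_A)/5.
Substituting one into the other gives q_A = 1267/26 and q_G = 433/13.
Total output Q = 1267/26 + 433/13 = 82.0385.

82.04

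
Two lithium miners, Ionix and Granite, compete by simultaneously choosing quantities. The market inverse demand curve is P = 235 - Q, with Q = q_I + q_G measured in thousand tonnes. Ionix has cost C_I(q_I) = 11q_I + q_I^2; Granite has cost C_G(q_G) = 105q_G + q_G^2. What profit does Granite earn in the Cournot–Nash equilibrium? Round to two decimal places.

778.81

Ionix's profit: π_I = (235 - Q)q_I - (11q_I + q_I²). Setting ∂π_I/∂q_I = 0: 224 - 4q_I - (q_G) = 0.
Granite's profit: π_G = (235 - Q)q_G - (105q_G + q_G²). Setting ∂π_G/∂q_G = 0: 130 - 4q_G - (q_I) = 0.
Rearranging gives the reaction functions q_I = (224 - q_G)/4 and q_G = (130 - q_I)/4.
Substituting one into the other gives q_I = 766/15 and q_G = 296/15.
Price P = 235 - 354/5 = 821/5.
Granite's profit: (821/5)·(296/15) - 105·(296/15) - (296/15)² = 778.8089.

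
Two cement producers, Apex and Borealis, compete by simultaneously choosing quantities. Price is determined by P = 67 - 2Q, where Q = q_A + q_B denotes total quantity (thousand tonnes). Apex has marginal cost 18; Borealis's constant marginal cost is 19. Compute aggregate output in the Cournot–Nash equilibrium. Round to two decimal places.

Apex's profit: π_A = (67 - 2Q)q_A - (18q_A). Setting ∂π_A/∂q_A = 0: 49 - 4q_A - 2(q_B) = 0.
Borealis's profit: π_B = (67 - 2Q)q_B - (19q_B). Setting ∂π_B/∂q_B = 0: 48 - 4q_B - 2(q_A) = 0.
Rearranging gives the reaction functions q_A = (49 - 2q_B)/4 and q_B = (48 - 2q_A)/4.
Solving the pair: q_A = 25/3, q_B = 47/6.
Total output Q = 25/3 + 47/6 = 97/6.

16.17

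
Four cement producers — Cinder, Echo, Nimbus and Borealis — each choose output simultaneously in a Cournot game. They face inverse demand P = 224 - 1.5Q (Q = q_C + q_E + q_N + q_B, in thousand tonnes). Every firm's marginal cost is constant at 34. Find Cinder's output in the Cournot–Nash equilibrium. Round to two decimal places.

25.33

A representative firm's profit is π_i = q_i(224 - 1.5Q) - 34q_i.
First-order condition (treating rivals' output as given): 190 - 3q_i - (3/2)·Σ_{j≠i} q_j = 0.
By symmetry each firm produces the same amount; substituting Σ_{j≠i} q_j = 3q_i yields q_i = 190/(15/2) = 76/3.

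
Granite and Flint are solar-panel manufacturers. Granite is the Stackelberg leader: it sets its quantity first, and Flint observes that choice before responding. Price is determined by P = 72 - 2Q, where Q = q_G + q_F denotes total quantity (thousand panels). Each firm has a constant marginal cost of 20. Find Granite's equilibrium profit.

Solve by backward induction. Given q_G, the follower Flint maximises π_F = (72 - 2q_G - 2q_F)q_F - 20q_F.
Setting the follower's marginal profit to zero, 52 - 2q_G - 4q_F = 0, i.e. q_F = (52 - 2q_G)/4.
The leader anticipates this reaction. Substituting into P = 72 - 2Q gives P = 46 - q_G, so π_G = (46 - q_G)q_G - 20q_G.
Leader FOC: 26 - 2q_G = 0, so q_G = 13.
Then q_F = (52 - 2·13)/4 = 13/2.
Price P = 72 - 2·(39/2) = 33.
Granite's profit: (33 - 20)·13 = 169.

169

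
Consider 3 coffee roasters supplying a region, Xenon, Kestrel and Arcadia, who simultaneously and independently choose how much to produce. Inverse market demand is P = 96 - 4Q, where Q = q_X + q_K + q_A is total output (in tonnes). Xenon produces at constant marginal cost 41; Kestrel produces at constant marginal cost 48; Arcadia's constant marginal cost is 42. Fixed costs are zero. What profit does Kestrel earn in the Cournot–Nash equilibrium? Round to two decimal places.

Xenon's profit: π_X = (96 - 4Q)q_X - (41q_X). Setting ∂π_X/∂q_X = 0: 55 - 8q_X - 4(q_K + q_A) = 0.
Kestrel's profit: π_K = (96 - 4Q)q_K - (48q_K). Setting ∂π_K/∂q_K = 0: 48 - 8q_K - 4(q_X + q_A) = 0.
Arcadia's first-order condition: 54 - 8q_A - 4(q_X + q_K) = 0.
Adding the 3 first-order conditions: 157 − 16Q = 0, so Q = 157/16.
Back-substituting: q_X = (55 − 157/4)/4 = 63/16, q_K = (48 − 157/4)/4 = 35/16, q_A = (54 − 157/4)/4 = 59/16.
Price P = 96 - 4·(157/16) = 227/4.
Kestrel's profit: (227/4 - 48)·(35/16) = 1225/64.

19.14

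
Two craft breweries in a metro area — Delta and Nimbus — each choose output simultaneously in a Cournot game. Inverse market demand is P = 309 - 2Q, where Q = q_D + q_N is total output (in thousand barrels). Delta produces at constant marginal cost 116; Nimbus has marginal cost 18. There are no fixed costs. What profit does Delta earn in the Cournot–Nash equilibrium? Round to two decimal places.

Delta's profit: π_D = (309 - 2Q)q_D - (116q_D). Setting ∂π_D/∂q_D = 0: 193 - 4q_D - 2(q_N) = 0.
Nimbus's profit: π_N = (309 - 2Q)q_N - (18q_N). Setting ∂π_N/∂q_N = 0: 291 - 4q_N - 2(q_D) = 0.
Rearranging gives the reaction functions q_D = (193 - 2q_N)/4 and q_N = (291 - 2q_D)/4.
Substituting one into the other gives q_D = 95/6 and q_N = 389/6.
Price P = 309 - 2·(242/3) = 443/3.
Delta's profit: (443/3 - 116)·(95/6) = 501.3889.

501.39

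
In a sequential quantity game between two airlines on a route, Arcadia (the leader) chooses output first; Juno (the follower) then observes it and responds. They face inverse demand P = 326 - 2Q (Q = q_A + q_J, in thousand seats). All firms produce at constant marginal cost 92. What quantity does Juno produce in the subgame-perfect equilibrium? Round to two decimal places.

The follower Juno best-responds to any q_A: π_J = (326 - 2Q)q_J - 92q_J.
Setting the follower's marginal profit to zero, 234 - 2q_A - 4q_J = 0, i.e. q_J = (234 - 2q_A)/4.
Arcadia substitutes q_J(q_A) into its own profit: π_A = q_A(326 - 2q_A - (234 - 2q_A)/2) - 92q_A = (209 - q_A)q_A - 92q_A.
The leader's first-order condition 117 - 2q_A = 0 yields q_A = 117/2.
Then q_J = (234 - 2·(117/2))/4 = 117/4.

29.25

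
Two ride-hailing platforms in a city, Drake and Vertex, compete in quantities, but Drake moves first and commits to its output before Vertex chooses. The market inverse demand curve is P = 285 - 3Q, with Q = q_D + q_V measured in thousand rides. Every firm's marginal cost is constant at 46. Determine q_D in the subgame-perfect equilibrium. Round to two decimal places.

39.83

The follower Vertex best-responds to any q_D: π_V = (285 - 3Q)q_V - 46q_V.
Follower FOC: 239 - 3q_D - 6q_V = 0, so q_V(q_D) = (239 - 3q_D)/6.
The leader anticipates this reaction. Substituting into P = 285 - 3Q gives P = 331/2 - (3/2)q_D, so π_D = (331/2 - (3/2)q_D)q_D - 46q_D.
The leader's first-order condition 239/2 - 3q_D = 0 yields q_D = 239/6.
Then q_V = (239 - 3·(239/6))/6 = 239/12.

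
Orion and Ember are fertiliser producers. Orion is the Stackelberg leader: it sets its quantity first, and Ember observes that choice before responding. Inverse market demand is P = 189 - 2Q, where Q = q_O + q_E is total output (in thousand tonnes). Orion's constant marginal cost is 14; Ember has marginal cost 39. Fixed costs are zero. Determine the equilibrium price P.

The follower Ember best-responds to any q_O: π_E = (189 - 2Q)q_E - 39q_E.
∂π_E/∂q_E = 150 - 2q_O - 4q_E = 0 gives the reaction function q_E = (150 - 2q_O)/4.
Orion substitutes q_E(q_O) into its own profit: π_O = q_O(189 - 2q_O - (150 - 2q_O)/2) - 14q_O = (114 - q_O)q_O - 14q_O.
Maximising: ∂π_O/∂q_O = 100 - 2q_O = 0, giving q_O = 50.
Then q_E = (150 - 2·50)/4 = 25/2.
Total output Q = 125/2, so price P = 189 - 2·(125/2) = 64.

64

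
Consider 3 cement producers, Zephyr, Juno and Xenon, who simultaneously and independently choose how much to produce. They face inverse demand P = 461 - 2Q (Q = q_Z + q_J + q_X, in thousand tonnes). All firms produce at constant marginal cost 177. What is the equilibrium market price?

248

Each firm earns π_i = (461 - 2Q)q_i - 177q_i.
First-order condition (treating rivals' output as given): 284 - 4q_i - 2·Σ_{j≠i} q_j = 0.
With identical firms every q_j equals q_i, so Σ_{j≠i} q_j = 2q_i and 284 = 8q_i, giving q_i = 71/2.
Total output Q = 213/2, so price P = 461 - 2·(213/2) = 248.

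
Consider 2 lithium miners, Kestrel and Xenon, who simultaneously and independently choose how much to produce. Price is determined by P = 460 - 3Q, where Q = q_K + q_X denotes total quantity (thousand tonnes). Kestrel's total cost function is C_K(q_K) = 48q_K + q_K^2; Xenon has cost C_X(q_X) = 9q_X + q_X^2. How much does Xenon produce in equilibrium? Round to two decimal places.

43.13

Kestrel's profit: π_K = (460 - 3Q)q_K - (48q_K + q_K²). Setting ∂π_K/∂q_K = 0: 412 - 8q_K - 3(q_X) = 0.
Xenon's profit: π_X = (460 - 3Q)q_X - (9q_X + q_X²). Setting ∂π_X/∂q_X = 0: 451 - 8q_X - 3(q_K) = 0.
So q_K = (412 - 3q_X)/8 and q_X = (451 - 3q_K)/8.
Substituting one into the other gives q_K = 1943/55 and q_X = 43.1273.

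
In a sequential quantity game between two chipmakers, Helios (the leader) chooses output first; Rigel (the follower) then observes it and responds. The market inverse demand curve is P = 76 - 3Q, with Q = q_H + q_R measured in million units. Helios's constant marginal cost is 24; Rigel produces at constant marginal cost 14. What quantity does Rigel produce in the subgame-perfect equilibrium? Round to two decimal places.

Solve by backward induction. Given q_H, the follower Rigel maximises π_R = (76 - 3q_H - 3q_R)q_R - 14q_R.
Follower FOC: 62 - 3q_H - 6q_R = 0, so q_R(q_H) = (62 - 3q_H)/6.
Helios substitutes q_R(q_H) into its own profit: π_H = q_H(76 - 3q_H - (62 - 3q_H)/2) - 24q_H = (45 - (3/2)q_H)q_H - 24q_H.
Maximising: ∂π_H/∂q_H = 21 - 3q_H = 0, giving q_H = 7.
Then q_R = (62 - 3·7)/6 = 41/6.

6.83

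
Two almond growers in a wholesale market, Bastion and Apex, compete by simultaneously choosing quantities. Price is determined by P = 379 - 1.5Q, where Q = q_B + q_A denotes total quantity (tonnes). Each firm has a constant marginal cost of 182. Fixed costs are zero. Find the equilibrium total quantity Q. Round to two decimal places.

Each firm earns π_i = (379 - 1.5Q)q_i - 182q_i.
Setting ∂π_i/∂q_i = 0 with rivals' quantities fixed: 197 - 3q_i - (3/2)q_j = 0.
With identical firms every q_j equals q_i, so q_j = q_i and 197 = (9/2)q_i, giving q_i = 394/9.
Total output Q = 394/9 + 394/9 = 788/9.

87.56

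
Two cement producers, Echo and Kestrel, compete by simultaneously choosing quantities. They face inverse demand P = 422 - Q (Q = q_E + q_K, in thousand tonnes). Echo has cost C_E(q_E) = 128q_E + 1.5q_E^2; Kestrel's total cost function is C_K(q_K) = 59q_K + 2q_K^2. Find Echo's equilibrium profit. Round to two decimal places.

Echo's profit: π_E = (422 - Q)q_E - (128q_E + (3/2)q_E²). Setting ∂π_E/∂q_E = 0: 294 - 5q_E - (q_K) = 0.
Kestrel's profit: π_K = (422 - Q)q_K - (59q_K + 2q_K²). Setting ∂π_K/∂q_K = 0: 363 - 6q_K - (q_E) = 0.
Rearranging gives the reaction functions q_E = (294 - q_K)/5 and q_K = (363 - q_E)/6.
Substituting one into the other gives q_E = 1401/29 and q_K = 1521/29.
Price P = 422 - 100.7586 = 321.2414.
Echo's profit: 321.2414·(1401/29) - 128·(1401/29) - (3/2)(1401/29)² = 5834.7235.

5834.72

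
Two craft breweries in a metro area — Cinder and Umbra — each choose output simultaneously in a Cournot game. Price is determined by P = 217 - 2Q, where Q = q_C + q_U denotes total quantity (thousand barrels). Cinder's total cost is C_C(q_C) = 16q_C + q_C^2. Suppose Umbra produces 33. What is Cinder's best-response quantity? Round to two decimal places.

22.50

With the rival's output fixed at 33, Cinder's profit is π_C = (217 - 2·33 - 2q_C)q_C - (16q_C + q_C²) = (151 - 2q_C)q_C - (16q_C + q_C²).
∂π_C/∂q_C = 135 - 6q_C = 0, so q_C = 45/2.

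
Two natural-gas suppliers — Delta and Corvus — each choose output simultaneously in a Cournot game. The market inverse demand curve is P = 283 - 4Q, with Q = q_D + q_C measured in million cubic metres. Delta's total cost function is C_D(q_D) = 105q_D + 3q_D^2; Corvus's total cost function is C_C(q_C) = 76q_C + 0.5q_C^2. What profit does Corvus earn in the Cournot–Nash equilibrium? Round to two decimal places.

1777.16

Delta's profit: π_D = (283 - 4Q)q_D - (105q_D + 3q_D²). Setting ∂π_D/∂q_D = 0: 178 - 14q_D - 4(q_C) = 0.
Corvus's first-order condition: 207 - 9q_C - 4(q_D) = 0.
Best responses: q_D = (178 - 4q_C)/14, q_C = (207 - 4q_D)/9.
Substituting one into the other gives q_D = 387/55 and q_C = 1093/55.
Price P = 283 - 4·(296/11) = 1929/11.
Corvus's profit: (1929/11)·(1093/55) - 76·(1093/55) - (1/2)(1093/55)² = 1777.1638.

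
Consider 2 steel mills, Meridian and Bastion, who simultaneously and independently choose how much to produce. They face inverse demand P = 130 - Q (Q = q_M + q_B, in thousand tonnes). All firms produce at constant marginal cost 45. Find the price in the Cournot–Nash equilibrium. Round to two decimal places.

73.33

A representative firm's profit is π_i = q_i(130 - Q) - 45q_i.
Setting ∂π_i/∂q_i = 0 with rivals' quantities fixed: 85 - 2q_i - q_j = 0.
With identical firms every q_j equals q_i, so q_j = q_i and 85 = 3q_i, giving q_i = 85/3.
Total output Q = 170/3, so price P = 130 - 170/3 = 220/3.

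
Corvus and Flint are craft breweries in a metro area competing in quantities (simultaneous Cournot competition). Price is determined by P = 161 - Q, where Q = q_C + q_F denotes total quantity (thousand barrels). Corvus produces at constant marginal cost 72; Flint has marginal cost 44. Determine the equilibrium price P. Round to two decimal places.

92.33

Corvus's profit: π_C = (161 - Q)q_C - (72q_C). Setting ∂π_C/∂q_C = 0: 89 - 2q_C - (q_F) = 0.
Flint's first-order condition: 117 - 2q_F - (q_C) = 0.
Rearranging gives the reaction functions q_C = (89 - q_F)/2 and q_F = (117 - q_C)/2.
Solving the pair: q_C = 61/3, q_F = 145/3.
Total output Q = 206/3, so price P = 161 - 206/3 = 277/3.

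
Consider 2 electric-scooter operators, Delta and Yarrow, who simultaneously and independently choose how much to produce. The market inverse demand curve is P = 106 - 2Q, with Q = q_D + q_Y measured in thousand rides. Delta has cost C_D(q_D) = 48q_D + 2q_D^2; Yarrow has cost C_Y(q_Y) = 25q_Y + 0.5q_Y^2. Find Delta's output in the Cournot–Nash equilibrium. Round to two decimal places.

Delta's profit: π_D = (106 - 2Q)q_D - (48q_D + 2q_D²). Setting ∂π_D/∂q_D = 0: 58 - 8q_D - 2(q_Y) = 0.
Yarrow's first-order condition: 81 - 5q_Y - 2(q_D) = 0.
Rearranging gives the reaction functions q_D = (58 - 2q_Y)/8 and q_Y = (81 - 2q_D)/5.
Substituting one into the other gives q_D = 32/9 and q_Y = 133/9.

3.56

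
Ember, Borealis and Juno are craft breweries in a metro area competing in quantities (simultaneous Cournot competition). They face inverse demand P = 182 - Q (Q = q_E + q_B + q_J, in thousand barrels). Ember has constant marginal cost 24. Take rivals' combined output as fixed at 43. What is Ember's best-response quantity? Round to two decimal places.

With rivals' combined output fixed at 43, Ember's profit is π_E = (182 - 43 - q_E)q_E - (24q_E) = (139 - q_E)q_E - (24q_E).
∂π_E/∂q_E = 115 - 2q_E = 0, so q_E = 115/2.

57.50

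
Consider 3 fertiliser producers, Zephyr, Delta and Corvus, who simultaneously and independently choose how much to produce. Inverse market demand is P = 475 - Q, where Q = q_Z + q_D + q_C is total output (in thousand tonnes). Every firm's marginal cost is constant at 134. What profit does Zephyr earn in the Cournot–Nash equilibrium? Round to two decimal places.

7267.56

Each firm earns π_i = (475 - Q)q_i - 134q_i.
Setting ∂π_i/∂q_i = 0 with rivals' quantities fixed: 341 - 2q_i - Σ_{j≠i} q_j = 0.
With identical firms every q_j equals q_i, so Σ_{j≠i} q_j = 2q_i and 341 = 4q_i, giving q_i = 341/4.
Price P = 475 - 1023/4 = 877/4.
Zephyr's profit: (877/4 - 134)·(341/4) = 7267.5625.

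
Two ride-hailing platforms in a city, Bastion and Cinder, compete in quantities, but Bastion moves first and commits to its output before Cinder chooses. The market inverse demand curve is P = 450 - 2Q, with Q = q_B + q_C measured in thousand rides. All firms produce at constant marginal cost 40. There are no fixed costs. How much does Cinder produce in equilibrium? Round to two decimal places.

51.25

The follower Cinder best-responds to any q_B: π_C = (450 - 2Q)q_C - 40q_C.
Setting the follower's marginal profit to zero, 410 - 2q_B - 4q_C = 0, i.e. q_C = (410 - 2q_B)/4.
Bastion substitutes q_C(q_B) into its own profit: π_B = q_B(450 - 2q_B - (410 - 2q_B)/2) - 40q_B = (245 - q_B)q_B - 40q_B.
Leader FOC: 205 - 2q_B = 0, so q_B = 205/2.
Then q_C = (410 - 2·(205/2))/4 = 205/4.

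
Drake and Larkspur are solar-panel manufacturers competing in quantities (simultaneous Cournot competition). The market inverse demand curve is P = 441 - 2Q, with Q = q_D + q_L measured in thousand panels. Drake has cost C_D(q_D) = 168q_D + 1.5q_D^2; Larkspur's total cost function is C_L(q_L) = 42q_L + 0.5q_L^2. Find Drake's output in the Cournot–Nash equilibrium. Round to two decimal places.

Drake's profit: π_D = (441 - 2Q)q_D - (168q_D + (3/2)q_D²). Setting ∂π_D/∂q_D = 0: 273 - 7q_D - 2(q_L) = 0.
Larkspur's first-order condition: 399 - 5q_L - 2(q_D) = 0.
Rearranging gives the reaction functions q_D = (273 - 2q_L)/7 and q_L = (399 - 2q_D)/5.
Substituting one into the other gives q_D = 567/31 and q_L = 72.4839.

18.29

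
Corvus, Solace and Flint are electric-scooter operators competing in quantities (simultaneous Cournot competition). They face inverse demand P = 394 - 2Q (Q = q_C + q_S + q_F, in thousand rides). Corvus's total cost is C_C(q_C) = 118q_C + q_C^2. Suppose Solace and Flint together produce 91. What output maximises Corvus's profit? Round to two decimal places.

15.67

With rivals' combined output fixed at 91, Corvus's profit is π_C = (394 - 2·91 - 2q_C)q_C - (118q_C + q_C²) = (212 - 2q_C)q_C - (118q_C + q_C²).
∂π_C/∂q_C = 94 - 6q_C = 0, so q_C = 47/3.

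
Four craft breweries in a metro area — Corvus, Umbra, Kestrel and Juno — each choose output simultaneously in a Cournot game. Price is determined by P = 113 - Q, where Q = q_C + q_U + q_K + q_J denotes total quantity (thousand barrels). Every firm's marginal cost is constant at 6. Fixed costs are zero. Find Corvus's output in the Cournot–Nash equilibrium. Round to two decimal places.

A representative firm's profit is π_i = q_i(113 - Q) - 6q_i.
First-order condition (treating rivals' output as given): 107 - 2q_i - Σ_{j≠i} q_j = 0.
With identical firms every q_j equals q_i, so Σ_{j≠i} q_j = 3q_i and 107 = 5q_i, giving q_i = 107/5.

21.40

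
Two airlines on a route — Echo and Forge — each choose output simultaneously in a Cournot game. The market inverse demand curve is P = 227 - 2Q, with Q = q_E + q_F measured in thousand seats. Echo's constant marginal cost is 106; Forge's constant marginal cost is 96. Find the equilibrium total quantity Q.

42

Echo's profit: π_E = (227 - 2Q)q_E - (106q_E). Setting ∂π_E/∂q_E = 0: 121 - 4q_E - 2(q_F) = 0.
Forge's first-order condition: 131 - 4q_F - 2(q_E) = 0.
Rearranging gives the reaction functions q_E = (121 - 2q_F)/4 and q_F = (131 - 2q_E)/4.
Substituting one into the other gives q_E = 37/2 and q_F = 47/2.
Total output Q = 37/2 + 47/2 = 42.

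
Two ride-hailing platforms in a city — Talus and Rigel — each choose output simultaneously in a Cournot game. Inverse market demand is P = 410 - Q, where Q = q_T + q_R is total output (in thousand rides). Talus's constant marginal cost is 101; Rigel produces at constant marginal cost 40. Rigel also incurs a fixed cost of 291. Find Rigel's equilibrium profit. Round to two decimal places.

20349.11

Talus's profit: π_T = (410 - Q)q_T - (101q_T). Setting ∂π_T/∂q_T = 0: 309 - 2q_T - (q_R) = 0.
Rigel's first-order condition: 370 - 2q_R - (q_T) = 0.
Best responses: q_T = (309 - q_R)/2, q_R = (370 - q_T)/2.
Substituting one into the other gives q_T = 248/3 and q_R = 431/3.
Price P = 410 - 679/3 = 551/3.
Rigel's profit: (551/3 - 40)·(431/3) - 291 = 20349.1111.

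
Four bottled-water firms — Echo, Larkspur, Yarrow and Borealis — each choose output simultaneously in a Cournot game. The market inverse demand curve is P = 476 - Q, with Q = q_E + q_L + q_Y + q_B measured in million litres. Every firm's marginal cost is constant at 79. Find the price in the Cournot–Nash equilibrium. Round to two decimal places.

158.40

Each firm earns π_i = (476 - Q)q_i - 79q_i.
Setting ∂π_i/∂q_i = 0 with rivals' quantities fixed: 397 - 2q_i - Σ_{j≠i} q_j = 0.
With identical firms every q_j equals q_i, so Σ_{j≠i} q_j = 3q_i and 397 = 5q_i, giving q_i = 397/5.
Total output Q = 1588/5, so price P = 476 - 1588/5 = 792/5.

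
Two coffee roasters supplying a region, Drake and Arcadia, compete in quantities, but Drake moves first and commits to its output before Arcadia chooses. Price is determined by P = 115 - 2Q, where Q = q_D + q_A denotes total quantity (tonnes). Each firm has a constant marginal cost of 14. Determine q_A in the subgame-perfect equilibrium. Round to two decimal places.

12.63

Solve by backward induction. Given q_D, the follower Arcadia maximises π_A = (115 - 2q_D - 2q_A)q_A - 14q_A.
∂π_A/∂q_A = 101 - 2q_D - 4q_A = 0 gives the reaction function q_A = (101 - 2q_D)/4.
Drake substitutes q_A(q_D) into its own profit: π_D = q_D(115 - 2q_D - (101 - 2q_D)/2) - 14q_D = (129/2 - q_D)q_D - 14q_D.
Leader FOC: 101/2 - 2q_D = 0, so q_D = 101/4.
Then q_A = (101 - 2·(101/4))/4 = 101/8.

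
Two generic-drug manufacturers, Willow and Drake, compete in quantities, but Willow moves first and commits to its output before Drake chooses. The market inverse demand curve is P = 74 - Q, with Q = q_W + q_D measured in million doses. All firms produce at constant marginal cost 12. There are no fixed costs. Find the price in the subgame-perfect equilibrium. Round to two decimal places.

27.50

The follower Drake best-responds to any q_W: π_D = (74 - Q)q_D - 12q_D.
∂π_D/∂q_D = 62 - q_W - 2q_D = 0 gives the reaction function q_D = (62 - q_W)/2.
Willow substitutes q_D(q_W) into its own profit: π_W = q_W(74 - q_W - (62 - q_W)/2) - 12q_W = (43 - (1/2)q_W)q_W - 12q_W.
Maximising: ∂π_W/∂q_W = 31 - q_W = 0, giving q_W = 31.
Then q_D = (62 - 31)/2 = 31/2.
Total output Q = 93/2, so price P = 74 - 93/2 = 55/2.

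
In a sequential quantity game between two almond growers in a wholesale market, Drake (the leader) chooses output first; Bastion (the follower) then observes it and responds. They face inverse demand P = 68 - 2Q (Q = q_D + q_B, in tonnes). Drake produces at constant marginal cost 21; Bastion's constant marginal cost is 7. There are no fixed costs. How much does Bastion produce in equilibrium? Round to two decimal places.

Solve by backward induction. Given q_D, the follower Bastion maximises π_B = (68 - 2q_D - 2q_B)q_B - 7q_B.
Setting the follower's marginal profit to zero, 61 - 2q_D - 4q_B = 0, i.e. q_B = (61 - 2q_D)/4.
Drake substitutes q_B(q_D) into its own profit: π_D = q_D(68 - 2q_D - (61 - 2q_D)/2) - 21q_D = (75/2 - q_D)q_D - 21q_D.
Maximising: ∂π_D/∂q_D = 33/2 - 2q_D = 0, giving q_D = 33/4.
Then q_B = (61 - 2·(33/4))/4 = 89/8.

11.13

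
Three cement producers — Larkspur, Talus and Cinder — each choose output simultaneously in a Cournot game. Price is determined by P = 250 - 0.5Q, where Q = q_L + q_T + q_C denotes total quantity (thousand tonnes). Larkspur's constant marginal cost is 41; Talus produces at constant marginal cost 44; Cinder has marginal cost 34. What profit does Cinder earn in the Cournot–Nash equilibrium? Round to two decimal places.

Larkspur's profit: π_L = (250 - 0.5Q)q_L - (41q_L). Setting ∂π_L/∂q_L = 0: 209 - q_L - (1/2)(q_T + q_C) = 0.
Talus's first-order condition: 206 - q_T - (1/2)(q_L + q_C) = 0.
Cinder's profit: π_C = (250 - 0.5Q)q_C - (34q_C). Setting ∂π_C/∂q_C = 0: 216 - q_C - (1/2)(q_L + q_T) = 0.
Summing all 3 equations gives 631 − 2Q = 0, hence Q = 631/2.
Back-substituting: q_L = (209 − 631/4)/(1/2) = 205/2, q_T = (206 − 631/4)/(1/2) = 193/2, q_C = (216 − 631/4)/(1/2) = 233/2.
Price P = 250 - (1/2)·(631/2) = 369/4.
Cinder's profit: (369/4 - 34)·(233/2) = 6786.1250.

6786.13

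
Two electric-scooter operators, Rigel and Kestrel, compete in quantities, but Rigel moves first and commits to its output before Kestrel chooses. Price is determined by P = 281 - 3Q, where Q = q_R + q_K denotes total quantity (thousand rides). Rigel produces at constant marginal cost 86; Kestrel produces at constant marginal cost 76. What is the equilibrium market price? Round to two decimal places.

The follower Kestrel best-responds to any q_R: π_K = (281 - 3Q)q_K - 76q_K.
∂π_K/∂q_K = 205 - 3q_R - 6q_K = 0 gives the reaction function q_K = (205 - 3q_R)/6.
Rigel substitutes q_K(q_R) into its own profit: π_R = q_R(281 - 3q_R - (205 - 3q_R)/2) - 86q_R = (357/2 - (3/2)q_R)q_R - 86q_R.
The leader's first-order condition 185/2 - 3q_R = 0 yields q_R = 185/6.
Then q_K = (205 - 3·(185/6))/6 = 75/4.
Total output Q = 595/12, so price P = 281 - 3·(595/12) = 529/4.

132.25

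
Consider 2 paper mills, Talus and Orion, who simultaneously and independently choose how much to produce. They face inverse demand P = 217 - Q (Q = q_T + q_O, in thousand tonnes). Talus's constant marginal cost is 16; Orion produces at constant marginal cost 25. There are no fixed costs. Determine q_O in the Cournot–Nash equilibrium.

61

Talus's profit: π_T = (217 - Q)q_T - (16q_T). Setting ∂π_T/∂q_T = 0: 201 - 2q_T - (q_O) = 0.
Orion's profit: π_O = (217 - Q)q_O - (25q_O). Setting ∂π_O/∂q_O = 0: 192 - 2q_O - (q_T) = 0.
So q_T = (201 - q_O)/2 and q_O = (192 - q_T)/2.
Solving the pair: q_T = 70, q_O = 61.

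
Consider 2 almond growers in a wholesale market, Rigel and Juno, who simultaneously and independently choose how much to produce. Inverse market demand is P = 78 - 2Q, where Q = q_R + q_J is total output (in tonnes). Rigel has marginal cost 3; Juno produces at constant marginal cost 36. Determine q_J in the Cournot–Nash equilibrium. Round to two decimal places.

Rigel's profit: π_R = (78 - 2Q)q_R - (3q_R). Setting ∂π_R/∂q_R = 0: 75 - 4q_R - 2(q_J) = 0.
Juno's profit: π_J = (78 - 2Q)q_J - (36q_J). Setting ∂π_J/∂q_J = 0: 42 - 4q_J - 2(q_R) = 0.
Rearranging gives the reaction functions q_R = (75 - 2q_J)/4 and q_J = (42 - 2q_R)/4.
Substituting one into the other gives q_R = 18 and q_J = 3/2.

1.50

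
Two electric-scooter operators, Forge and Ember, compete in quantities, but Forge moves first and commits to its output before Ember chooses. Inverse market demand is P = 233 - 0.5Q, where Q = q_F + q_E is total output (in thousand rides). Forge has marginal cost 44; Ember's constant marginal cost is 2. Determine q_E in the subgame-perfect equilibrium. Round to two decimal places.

Solve by backward induction. Given q_F, the follower Ember maximises π_E = (233 - (1/2)q_F - (1/2)q_E)q_E - 2q_E.
∂π_E/∂q_E = 231 - (1/2)q_F - q_E = 0 gives the reaction function q_E = (231 - (1/2)q_F).
The leader anticipates this reaction. Substituting into P = 233 - 0.5Q gives P = 235/2 - (1/4)q_F, so π_F = (235/2 - (1/4)q_F)q_F - 44q_F.
The leader's first-order condition 147/2 - (1/2)q_F = 0 yields q_F = 147.
Then q_E = (231 - (1/2)·147) = 315/2.

157.50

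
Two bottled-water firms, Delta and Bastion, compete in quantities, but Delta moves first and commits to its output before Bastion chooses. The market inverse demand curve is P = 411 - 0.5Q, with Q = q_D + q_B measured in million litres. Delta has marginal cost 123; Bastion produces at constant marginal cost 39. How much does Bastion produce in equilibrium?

Solve by backward induction. Given q_D, the follower Bastion maximises π_B = (411 - (1/2)q_D - (1/2)q_B)q_B - 39q_B.
Setting the follower's marginal profit to zero, 372 - (1/2)q_D - q_B = 0, i.e. q_B = (372 - (1/2)q_D).
The leader anticipates this reaction. Substituting into P = 411 - 0.5Q gives P = 225 - (1/4)q_D, so π_D = (225 - (1/4)q_D)q_D - 123q_D.
Maximising: ∂π_D/∂q_D = 102 - (1/2)q_D = 0, giving q_D = 204.
Then q_B = (372 - (1/2)·204) = 270.

270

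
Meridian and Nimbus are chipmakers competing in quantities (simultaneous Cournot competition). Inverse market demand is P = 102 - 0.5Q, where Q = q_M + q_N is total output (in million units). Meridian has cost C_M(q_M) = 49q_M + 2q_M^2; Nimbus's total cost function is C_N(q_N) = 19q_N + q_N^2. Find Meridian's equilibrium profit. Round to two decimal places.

158.65

Meridian's profit: π_M = (102 - 0.5Q)q_M - (49q_M + 2q_M²). Setting ∂π_M/∂q_M = 0: 53 - 5q_M - (1/2)(q_N) = 0.
Nimbus's first-order condition: 83 - 3q_N - (1/2)(q_M) = 0.
So q_M = (53 - (1/2)q_N)/5 and q_N = (83 - (1/2)q_M)/3.
Solving the pair: q_M = 470/59, q_N = 1554/59.
Price P = 102 - (1/2)·34.3051 = 84.8475.
Meridian's profit: 84.8475·(470/59) - 49·(470/59) - 2(470/59)² = 158.6469.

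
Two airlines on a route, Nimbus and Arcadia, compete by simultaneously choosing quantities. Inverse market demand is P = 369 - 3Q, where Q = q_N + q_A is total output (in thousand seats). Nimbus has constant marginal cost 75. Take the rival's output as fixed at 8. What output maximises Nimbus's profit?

With the rival's output fixed at 8, Nimbus's profit is π_N = (369 - 3·8 - 3q_N)q_N - (75q_N) = (345 - 3q_N)q_N - (75q_N).
∂π_N/∂q_N = 270 - 6q_N = 0, so q_N = 45.

45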